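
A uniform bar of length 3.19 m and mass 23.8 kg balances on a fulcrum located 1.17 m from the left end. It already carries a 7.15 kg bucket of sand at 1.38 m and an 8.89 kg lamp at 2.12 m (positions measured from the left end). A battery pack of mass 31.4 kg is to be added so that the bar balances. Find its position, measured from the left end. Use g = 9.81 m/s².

Take moments about the fulcrum (at 1.17 m from the left end).
Beam weight: 23.8 × 9.81 = 233.5 N down at 1.595 m → arm 0.425 m, τ = 233.5 × 0.425 = 99.24 N·m clockwise.
Bucket of sand: 7.15 × 9.81 = 70.14 N down at 1.38 m → arm 0.21 m, τ = 70.14 × 0.21 = 14.73 N·m clockwise.
Lamp: 8.89 × 9.81 = 87.21 N down at 2.12 m → arm 0.95 m, τ = 87.21 × 0.95 = 82.85 N·m clockwise.
Net moment of existing loads = 196.8 N·m clockwise.
The battery pack weighs 31.4 × 9.81 = 308 N and must supply an equal counterclockwise moment, so its lever arm about the fulcrum is 196.8 / 308 = 0.639 m.
That puts it at 1.17 − 0.639 = 0.531 m from the left end.

x ≈ 0.531 m from the left end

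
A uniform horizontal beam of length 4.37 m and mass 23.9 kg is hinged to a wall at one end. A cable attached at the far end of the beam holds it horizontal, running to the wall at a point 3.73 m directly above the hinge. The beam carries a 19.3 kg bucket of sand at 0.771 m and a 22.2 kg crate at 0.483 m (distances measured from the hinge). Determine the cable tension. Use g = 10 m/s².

T ≈ 274 N

Taking torques about the hinge:
Beam weight: 23.9 × 10 = 239 N down at 2.185 m → arm 2.185 m, τ = 239 × 2.185 = 522.2 N·m clockwise.
Bucket of sand: 19.3 × 10 = 193 N down at 0.771 m → arm 0.771 m, τ = 193 × 0.771 = 148.8 N·m clockwise.
Crate: 22.2 × 10 = 222 N down at 0.483 m → arm 0.483 m, τ = 222 × 0.483 = 107.2 N·m clockwise.
Total clockwise load moment = 778.2 N·m.
The cable tension T acts at 4.37 m; only its component perpendicular to the beam, T sinθ, produces torque. sinθ = h/√(h²+d²) = 3.73/√(3.73²+4.37²) = 0.6492.
For rotational equilibrium, T × 4.37 × 0.6492 = 778.2, so T = 778.2 / 2.837 = 274 N.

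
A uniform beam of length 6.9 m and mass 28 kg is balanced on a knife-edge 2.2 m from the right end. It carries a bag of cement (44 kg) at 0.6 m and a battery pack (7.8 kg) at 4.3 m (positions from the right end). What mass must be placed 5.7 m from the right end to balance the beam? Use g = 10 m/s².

m ≈ 5.43 kg

Sum moments about the knife-edge (at 2.2 m from the right end) (the support reaction has zero arm there).
Beam weight: 28 × 10 = 280 N down at 3.45 m → arm 1.25 m, τ = 280 × 1.25 = 350 N·m counterclockwise.
Bag of cement: 44 × 10 = 440 N down at 0.6 m → arm 1.6 m, τ = 440 × 1.6 = 704 N·m clockwise.
Battery pack: 7.8 × 10 = 78 N down at 4.3 m → arm 2.1 m, τ = 78 × 2.1 = 163.8 N·m counterclockwise.
Net moment of known loads = 190.2 N·m clockwise.
An unknown mass m at 5.7 m has arm 3.5 m; its moment is m·g·3.5 counterclockwise.
For rotational equilibrium, m × 10 × 3.5 = 190.2, so m = 190.2 / (10 × 3.5) = 5.43 kg.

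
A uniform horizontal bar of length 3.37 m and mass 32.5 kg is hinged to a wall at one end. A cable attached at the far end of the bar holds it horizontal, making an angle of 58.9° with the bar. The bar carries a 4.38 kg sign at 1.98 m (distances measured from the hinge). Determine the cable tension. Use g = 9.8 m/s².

Taking torques about the hinge:
Beam weight: 32.5 × 9.8 = 318.5 N down at 1.685 m → arm 1.685 m, τ = 318.5 × 1.685 = 536.7 N·m clockwise.
Sign: 4.38 × 9.8 = 42.92 N down at 1.98 m → arm 1.98 m, τ = 42.92 × 1.98 = 84.98 N·m clockwise.
Total clockwise load moment = 621.7 N·m.
The cable tension T acts at 3.37 m; only its component perpendicular to the bar, T sinθ, produces torque. sin 58.9° = 0.8563.
Setting net torque to zero: T × 3.37 × 0.8563 = 621.7 → T = 621.7 / 2.886 = 215 N.

T ≈ 215 N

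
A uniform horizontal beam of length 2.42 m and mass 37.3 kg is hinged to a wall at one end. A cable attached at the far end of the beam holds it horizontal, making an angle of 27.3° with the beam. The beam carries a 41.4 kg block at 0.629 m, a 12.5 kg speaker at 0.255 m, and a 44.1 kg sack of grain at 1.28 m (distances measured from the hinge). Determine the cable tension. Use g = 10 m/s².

T ≈ 1180 N

Take moments about the hinge.
Beam weight: 37.3 × 10 = 373 N down at 1.21 m → arm 1.21 m, τ = 373 × 1.21 = 451.3 N·m clockwise.
Block: 41.4 × 10 = 414 N down at 0.629 m → arm 0.629 m, τ = 414 × 0.629 = 260.4 N·m clockwise.
Speaker: 12.5 × 10 = 125 N down at 0.255 m → arm 0.255 m, τ = 125 × 0.255 = 31.88 N·m clockwise.
Sack of grain: 44.1 × 10 = 441 N down at 1.28 m → arm 1.28 m, τ = 441 × 1.28 = 564.5 N·m clockwise.
Total clockwise load moment = 1308 N·m.
The cable tension T acts at 2.42 m; only its component perpendicular to the beam, T sinθ, produces torque. sin 27.3° = 0.4586.
Balancing moments: T × 2.42 × 0.4586 = 1308, giving T = 1308 / 1.11 = 1180 N.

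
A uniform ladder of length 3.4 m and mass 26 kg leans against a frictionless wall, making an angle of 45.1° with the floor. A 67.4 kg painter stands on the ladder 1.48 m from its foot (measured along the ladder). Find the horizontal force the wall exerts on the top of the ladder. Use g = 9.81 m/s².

Sum moments about the foot of the ladder (the floor normal and friction both act there and drop out).
Ladder weight 26×9.81 = 255.1 N acts at 1.7 m along the ladder; its horizontal arm is 1.7·cos45.1° = 1.2 m → τ = 306.1 N·m clockwise.
Painter: 67.4×9.81 = 661.2 N at 1.48 m → arm 1.045 m → τ = 691 N·m clockwise.
Wall normal N acts horizontally at the top; its moment arm is the height L sinθ = 3.4·sin45.1° = 2.408 m, counterclockwise.
Setting net torque to zero: N × 2.408 = 997.1 → N = 414 N.

N_wall ≈ 414 N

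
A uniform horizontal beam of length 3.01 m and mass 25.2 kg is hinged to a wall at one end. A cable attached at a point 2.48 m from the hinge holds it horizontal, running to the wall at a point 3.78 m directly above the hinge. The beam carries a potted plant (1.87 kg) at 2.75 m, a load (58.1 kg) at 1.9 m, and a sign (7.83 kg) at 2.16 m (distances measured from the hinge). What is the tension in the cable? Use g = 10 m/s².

Take moments about the hinge.
Beam weight: 25.2 × 10 = 252 N down at 1.505 m → arm 1.505 m, τ = 252 × 1.505 = 379.3 N·m clockwise.
Potted plant: 1.87 × 10 = 18.7 N down at 2.75 m → arm 2.75 m, τ = 18.7 × 2.75 = 51.42 N·m clockwise.
Load: 58.1 × 10 = 581 N down at 1.9 m → arm 1.9 m, τ = 581 × 1.9 = 1104 N·m clockwise.
Sign: 7.83 × 10 = 78.3 N down at 2.16 m → arm 2.16 m, τ = 78.3 × 2.16 = 169.1 N·m clockwise.
Total clockwise load moment = 1704 N·m.
The cable tension T acts at 2.48 m; only its component perpendicular to the beam, T sinθ, produces torque. sinθ = h/√(h²+d²) = 3.78/√(3.78²+2.48²) = 0.8361.
Balancing moments: T × 2.48 × 0.8361 = 1704, giving T = 1704 / 2.074 = 822 N.

T ≈ 822 N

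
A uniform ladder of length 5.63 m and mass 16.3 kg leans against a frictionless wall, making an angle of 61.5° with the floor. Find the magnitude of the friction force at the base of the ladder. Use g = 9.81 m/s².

About the foot of the ladder:
Ladder weight 16.3×9.81 = 159.9 N acts at 2.815 m along the ladder; its horizontal arm is 2.815·cos61.5° = 1.343 m → τ = 214.7 N·m clockwise.
Wall normal N acts horizontally at the top; its moment arm is the height L sinθ = 5.63·sin61.5° = 4.948 m, counterclockwise.
Στ = 0 ⇒ N × 4.948 = 214.7 ⇒ N = 43.4 N.
ΣFx = 0: friction at the foot balances the wall's push, so f = N_wall = 43.4 N.

f ≈ 43.4 N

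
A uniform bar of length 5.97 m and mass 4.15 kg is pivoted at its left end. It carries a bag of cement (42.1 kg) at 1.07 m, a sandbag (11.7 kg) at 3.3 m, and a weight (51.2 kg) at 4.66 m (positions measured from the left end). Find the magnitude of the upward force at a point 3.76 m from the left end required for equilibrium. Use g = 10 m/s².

Taking torques about the left end:
Beam weight: 4.15 × 10 = 41.5 N down at 2.985 m → arm 2.985 m, τ = 41.5 × 2.985 = 123.9 N·m clockwise.
Bag of cement: 42.1 × 10 = 421 N down at 1.07 m → arm 1.07 m, τ = 421 × 1.07 = 450.5 N·m clockwise.
Sandbag: 11.7 × 10 = 117 N down at 3.3 m → arm 3.3 m, τ = 117 × 3.3 = 386.1 N·m clockwise.
Weight: 51.2 × 10 = 512 N down at 4.66 m → arm 4.66 m, τ = 512 × 4.66 = 2386 N·m clockwise.
Net moment of the loads = 3346 N·m clockwise.
The upward force F acts at a point 3.76 m from the left end, arm 3.76 m, giving F × 3.76 counterclockwise.
Στ = 0 ⇒ F × 3.76 = 3346 ⇒ F = 3346 / 3.76 = 890 N.

F ≈ 890 N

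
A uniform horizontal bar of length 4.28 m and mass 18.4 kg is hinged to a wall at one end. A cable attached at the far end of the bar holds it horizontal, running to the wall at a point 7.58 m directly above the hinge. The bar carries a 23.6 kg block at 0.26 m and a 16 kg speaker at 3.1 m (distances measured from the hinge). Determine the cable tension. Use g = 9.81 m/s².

Taking torques about the hinge:
Beam weight: 18.4 × 9.81 = 180.5 N down at 2.14 m → arm 2.14 m, τ = 180.5 × 2.14 = 386.3 N·m clockwise.
Block: 23.6 × 9.81 = 231.5 N down at 0.26 m → arm 0.26 m, τ = 231.5 × 0.26 = 60.19 N·m clockwise.
Speaker: 16 × 9.81 = 157 N down at 3.1 m → arm 3.1 m, τ = 157 × 3.1 = 486.7 N·m clockwise.
Total clockwise load moment = 933.2 N·m.
The cable tension T acts at 4.28 m; only its component perpendicular to the bar, T sinθ, produces torque. sinθ = h/√(h²+d²) = 7.58/√(7.58²+4.28²) = 0.8708.
Στ = 0 ⇒ T × 4.28 × 0.8708 = 933.2 ⇒ T = 933.2 / 3.727 = 250 N.

T ≈ 250 N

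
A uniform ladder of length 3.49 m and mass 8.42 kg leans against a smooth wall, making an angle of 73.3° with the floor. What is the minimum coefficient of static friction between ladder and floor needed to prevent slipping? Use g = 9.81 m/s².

μ_min ≈ 0.15

About the foot of the ladder:
Ladder weight 8.42×9.81 = 82.6 N acts at 1.745 m along the ladder; its horizontal arm is 1.745·cos73.3° = 0.5014 m → τ = 41.42 N·m clockwise.
Wall normal N acts horizontally at the top; its moment arm is the height L sinθ = 3.49·sin73.3° = 3.343 m, counterclockwise.
Στ = 0 ⇒ N × 3.343 = 41.42 ⇒ N = 12.39 N.
ΣFx = 0 ⇒ f = N_wall = 12.39 N. ΣFy = 0 ⇒ N_floor = 82.6 N.
μ_min = f / N_floor = 12.39 / 82.6 = 0.15.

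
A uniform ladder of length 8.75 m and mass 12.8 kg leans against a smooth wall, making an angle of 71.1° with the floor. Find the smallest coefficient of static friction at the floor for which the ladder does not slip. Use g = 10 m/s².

μ_min ≈ 0.171

Sum moments about the foot of the ladder (the floor normal and friction both act there and drop out).
Ladder weight 12.8×10 = 128 N acts at 4.375 m along the ladder; its horizontal arm is 4.375·cos71.1° = 1.417 m → τ = 181.4 N·m clockwise.
Wall normal N acts horizontally at the top; its moment arm is the height L sinθ = 8.75·sin71.1° = 8.278 m, counterclockwise.
For rotational equilibrium, N × 8.278 = 181.4, so N = 21.91 N.
ΣFx = 0 ⇒ f = N_wall = 21.91 N. ΣFy = 0 ⇒ N_floor = 128 N.
μ_min = f / N_floor = 21.91 / 128 = 0.171.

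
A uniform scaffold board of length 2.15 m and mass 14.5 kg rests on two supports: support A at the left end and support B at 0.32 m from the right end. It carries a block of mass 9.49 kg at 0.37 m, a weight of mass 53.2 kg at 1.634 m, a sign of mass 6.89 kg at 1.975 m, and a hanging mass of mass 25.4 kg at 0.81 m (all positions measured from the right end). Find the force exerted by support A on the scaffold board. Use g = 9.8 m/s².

R_A ≈ 563 N

Sum moments about support B (its reaction then has zero moment arm).
Beam weight: 14.5 × 9.8 = 142.1 N down at 1.075 m → arm 0.755 m, τ = 142.1 × 0.755 = 107.3 N·m counterclockwise.
Block: 9.49 × 9.8 = 93 N down at 0.37 m → arm 0.05 m, τ = 93 × 0.05 = 4.65 N·m counterclockwise.
Weight: 53.2 × 9.8 = 521.4 N down at 1.634 m → arm 1.314 m, τ = 521.4 × 1.314 = 685.1 N·m counterclockwise.
Sign: 6.89 × 9.8 = 67.52 N down at 1.975 m → arm 1.655 m, τ = 67.52 × 1.655 = 111.7 N·m counterclockwise.
Hanging mass: 25.4 × 9.8 = 248.9 N down at 0.81 m → arm 0.49 m, τ = 248.9 × 0.49 = 122 N·m counterclockwise.
Net load moment about support B = 1031 N·m counterclockwise.
Reaction R at support A is upward at 2.15 m, arm 1.83 m → moment R × 1.83 clockwise.
Στ = 0 ⇒ R × 1.83 = 1031 ⇒ R = 563 N.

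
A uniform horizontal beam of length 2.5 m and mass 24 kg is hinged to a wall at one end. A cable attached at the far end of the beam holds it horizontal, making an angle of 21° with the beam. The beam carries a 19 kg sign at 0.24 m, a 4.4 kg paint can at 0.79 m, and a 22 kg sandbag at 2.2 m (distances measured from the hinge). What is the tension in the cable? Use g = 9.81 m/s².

Take moments about the hinge.
Beam weight: 24 × 9.81 = 235.4 N down at 1.25 m → arm 1.25 m, τ = 235.4 × 1.25 = 294.2 N·m clockwise.
Sign: 19 × 9.81 = 186.4 N down at 0.24 m → arm 0.24 m, τ = 186.4 × 0.24 = 44.74 N·m clockwise.
Paint can: 4.4 × 9.81 = 43.16 N down at 0.79 m → arm 0.79 m, τ = 43.16 × 0.79 = 34.1 N·m clockwise.
Sandbag: 22 × 9.81 = 215.8 N down at 2.2 m → arm 2.2 m, τ = 215.8 × 2.2 = 474.8 N·m clockwise.
Total clockwise load moment = 847.8 N·m.
The cable tension T acts at 2.5 m; only its component perpendicular to the beam, T sinθ, produces torque. sin 21° = 0.3584.
Στ = 0 ⇒ T × 2.5 × 0.3584 = 847.8 ⇒ T = 847.8 / 0.896 = 946 N.

T ≈ 946 N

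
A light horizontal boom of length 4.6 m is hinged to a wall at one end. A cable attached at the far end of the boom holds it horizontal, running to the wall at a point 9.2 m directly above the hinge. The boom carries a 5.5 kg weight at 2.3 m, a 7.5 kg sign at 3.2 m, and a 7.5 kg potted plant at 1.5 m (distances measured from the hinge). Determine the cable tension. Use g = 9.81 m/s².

T ≈ 114 N

Taking torques about the hinge:
Weight: 5.5 × 9.81 = 53.96 N down at 2.3 m → arm 2.3 m, τ = 53.96 × 2.3 = 124.1 N·m clockwise.
Sign: 7.5 × 9.81 = 73.58 N down at 3.2 m → arm 3.2 m, τ = 73.58 × 3.2 = 235.5 N·m clockwise.
Potted plant: 7.5 × 9.81 = 73.58 N down at 1.5 m → arm 1.5 m, τ = 73.58 × 1.5 = 110.4 N·m clockwise.
Total clockwise load moment = 470 N·m.
The cable tension T acts at 4.6 m; only its component perpendicular to the boom, T sinθ, produces torque. sinθ = h/√(h²+d²) = 9.2/√(9.2²+4.6²) = 0.8944.
Setting net torque to zero: T × 4.6 × 0.8944 = 470 → T = 470 / 4.114 = 114 N.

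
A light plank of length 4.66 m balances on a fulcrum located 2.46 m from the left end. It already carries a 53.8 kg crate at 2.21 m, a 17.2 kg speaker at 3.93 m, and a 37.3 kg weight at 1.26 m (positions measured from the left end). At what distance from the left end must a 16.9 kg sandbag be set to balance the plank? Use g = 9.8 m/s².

x ≈ 4.41 m from the left end

Choose the fulcrum (at 2.46 m from the left end) as the axis so the support reaction has zero arm there.
Crate: 53.8 × 9.8 = 527.2 N down at 2.21 m → arm 0.25 m, τ = 527.2 × 0.25 = 131.8 N·m counterclockwise.
Speaker: 17.2 × 9.8 = 168.6 N down at 3.93 m → arm 1.47 m, τ = 168.6 × 1.47 = 247.8 N·m clockwise.
Weight: 37.3 × 9.8 = 365.5 N down at 1.26 m → arm 1.2 m, τ = 365.5 × 1.2 = 438.6 N·m counterclockwise.
Net moment of existing loads = 322.6 N·m counterclockwise.
The sandbag weighs 16.9 × 9.8 = 165.6 N and must supply an equal clockwise moment, so its lever arm about the fulcrum is 322.6 / 165.6 = 1.95 m.
That puts it at 2.46 + 1.95 = 4.41 m from the left end.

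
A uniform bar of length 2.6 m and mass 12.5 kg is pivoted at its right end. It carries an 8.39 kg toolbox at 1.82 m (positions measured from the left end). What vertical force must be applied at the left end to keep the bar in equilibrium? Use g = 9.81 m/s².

F ≈ 86 N

About the right end:
Beam weight: 12.5 × 9.81 = 122.6 N down at 1.3 m → arm 1.3 m, τ = 122.6 × 1.3 = 159.4 N·m counterclockwise.
Toolbox: 8.39 × 9.81 = 82.31 N down at 1.82 m → arm 0.78 m, τ = 82.31 × 0.78 = 64.2 N·m counterclockwise.
Net moment of the loads = 223.6 N·m counterclockwise.
The upward force F acts at the left end, arm 2.6 m, giving F × 2.6 clockwise.
Balancing moments: F × 2.6 = 223.6, giving F = 223.6 / 2.6 = 86 N.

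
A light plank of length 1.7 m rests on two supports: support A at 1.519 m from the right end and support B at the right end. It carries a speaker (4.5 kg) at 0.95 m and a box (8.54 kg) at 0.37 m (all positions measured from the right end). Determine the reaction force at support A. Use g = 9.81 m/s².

R_A ≈ 48 N

Take moments about support B.
Speaker: 4.5 × 9.81 = 44.15 N down at 0.95 m → arm 0.95 m, τ = 44.15 × 0.95 = 41.94 N·m counterclockwise.
Box: 8.54 × 9.81 = 83.78 N down at 0.37 m → arm 0.37 m, τ = 83.78 × 0.37 = 31 N·m counterclockwise.
Net load moment about support B = 72.94 N·m counterclockwise.
Reaction R at support A is upward at 1.519 m, arm 1.519 m → moment R × 1.519 clockwise.
Setting net torque to zero: R × 1.519 = 72.94 → R = 48 N.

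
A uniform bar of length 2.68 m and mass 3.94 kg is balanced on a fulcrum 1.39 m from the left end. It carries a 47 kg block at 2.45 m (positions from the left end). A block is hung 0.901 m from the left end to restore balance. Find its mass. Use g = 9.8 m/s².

Taking torques about the fulcrum (at 1.39 m from the left end):
Beam weight: 3.94 × 9.8 = 38.61 N down at 1.34 m → arm 0.05 m, τ = 38.61 × 0.05 = 1.931 N·m counterclockwise.
Block: 47 × 9.8 = 460.6 N down at 2.45 m → arm 1.06 m, τ = 460.6 × 1.06 = 488.2 N·m clockwise.
Net moment of known loads = 486.3 N·m clockwise.
An unknown mass m at 0.901 m has arm 0.489 m; its moment is m·g·0.489 counterclockwise.
Στ = 0 ⇒ m × 9.8 × 0.489 = 486.3 ⇒ m = 486.3 / (9.8 × 0.489) = 101 kg.

m ≈ 101 kg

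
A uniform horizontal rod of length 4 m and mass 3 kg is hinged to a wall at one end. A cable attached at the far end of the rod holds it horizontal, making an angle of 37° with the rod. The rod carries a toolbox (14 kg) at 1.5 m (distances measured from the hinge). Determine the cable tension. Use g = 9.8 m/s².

Taking torques about the hinge:
Beam weight: 3 × 9.8 = 29.4 N down at 2 m → arm 2 m, τ = 29.4 × 2 = 58.8 N·m clockwise.
Toolbox: 14 × 9.8 = 137.2 N down at 1.5 m → arm 1.5 m, τ = 137.2 × 1.5 = 205.8 N·m clockwise.
Total clockwise load moment = 264.6 N·m.
The cable tension T acts at 4 m; only its component perpendicular to the rod, T sinθ, produces torque. sin 37° = 0.6018.
Setting net torque to zero: T × 4 × 0.6018 = 264.6 → T = 264.6 / 2.407 = 110 N.

T ≈ 110 N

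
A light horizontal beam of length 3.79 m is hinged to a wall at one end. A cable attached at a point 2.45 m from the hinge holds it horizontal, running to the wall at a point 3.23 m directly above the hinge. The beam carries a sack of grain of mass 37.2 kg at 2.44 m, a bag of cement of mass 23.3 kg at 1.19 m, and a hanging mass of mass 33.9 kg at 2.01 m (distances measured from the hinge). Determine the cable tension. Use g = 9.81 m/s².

Sum moments about the hinge (the unknown hinge reaction has zero arm there).
Sack of grain: 37.2 × 9.81 = 364.9 N down at 2.44 m → arm 2.44 m, τ = 364.9 × 2.44 = 890.4 N·m clockwise.
Bag of cement: 23.3 × 9.81 = 228.6 N down at 1.19 m → arm 1.19 m, τ = 228.6 × 1.19 = 272 N·m clockwise.
Hanging mass: 33.9 × 9.81 = 332.6 N down at 2.01 m → arm 2.01 m, τ = 332.6 × 2.01 = 668.5 N·m clockwise.
Total clockwise load moment = 1831 N·m.
The cable tension T acts at 2.45 m; only its component perpendicular to the beam, T sinθ, produces torque. sinθ = h/√(h²+d²) = 3.23/√(3.23²+2.45²) = 0.7967.
Setting net torque to zero: T × 2.45 × 0.7967 = 1831 → T = 1831 / 1.952 = 938 N.

T ≈ 938 N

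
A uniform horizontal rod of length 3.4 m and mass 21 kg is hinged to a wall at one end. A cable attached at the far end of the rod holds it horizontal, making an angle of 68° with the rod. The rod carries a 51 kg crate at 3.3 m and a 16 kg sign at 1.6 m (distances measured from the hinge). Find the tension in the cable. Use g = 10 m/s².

T ≈ 728 N

Choose the hinge as the axis so the unknown hinge reaction has zero arm there.
Beam weight: 21 × 10 = 210 N down at 1.7 m → arm 1.7 m, τ = 210 × 1.7 = 357 N·m clockwise.
Crate: 51 × 10 = 510 N down at 3.3 m → arm 3.3 m, τ = 510 × 3.3 = 1683 N·m clockwise.
Sign: 16 × 10 = 160 N down at 1.6 m → arm 1.6 m, τ = 160 × 1.6 = 256 N·m clockwise.
Total clockwise load moment = 2296 N·m.
The cable tension T acts at 3.4 m; only its component perpendicular to the rod, T sinθ, produces torque. sin 68° = 0.9272.
For rotational equilibrium, T × 3.4 × 0.9272 = 2296, so T = 2296 / 3.152 = 728 N.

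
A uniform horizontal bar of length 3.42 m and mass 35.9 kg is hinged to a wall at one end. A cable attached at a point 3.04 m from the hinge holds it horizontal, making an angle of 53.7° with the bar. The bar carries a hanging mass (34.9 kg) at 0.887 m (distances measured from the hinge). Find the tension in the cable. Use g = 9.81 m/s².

Taking torques about the hinge:
Beam weight: 35.9 × 9.81 = 352.2 N down at 1.71 m → arm 1.71 m, τ = 352.2 × 1.71 = 602.3 N·m clockwise.
Hanging mass: 34.9 × 9.81 = 342.4 N down at 0.887 m → arm 0.887 m, τ = 342.4 × 0.887 = 303.7 N·m clockwise.
Total clockwise load moment = 906 N·m.
The cable tension T acts at 3.04 m; only its component perpendicular to the bar, T sinθ, produces torque. sin 53.7° = 0.8059.
Setting net torque to zero: T × 3.04 × 0.8059 = 906 → T = 906 / 2.45 = 370 N.

T ≈ 370 N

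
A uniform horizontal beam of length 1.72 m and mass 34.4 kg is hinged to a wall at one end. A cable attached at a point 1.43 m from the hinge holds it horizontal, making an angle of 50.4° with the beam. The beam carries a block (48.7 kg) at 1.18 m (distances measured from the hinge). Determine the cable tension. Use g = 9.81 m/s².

T ≈ 775 N

Sum moments about the hinge (the unknown hinge reaction has zero arm there).
Beam weight: 34.4 × 9.81 = 337.5 N down at 0.86 m → arm 0.86 m, τ = 337.5 × 0.86 = 290.2 N·m clockwise.
Block: 48.7 × 9.81 = 477.7 N down at 1.18 m → arm 1.18 m, τ = 477.7 × 1.18 = 563.7 N·m clockwise.
Total clockwise load moment = 853.9 N·m.
The cable tension T acts at 1.43 m; only its component perpendicular to the beam, T sinθ, produces torque. sin 50.4° = 0.7705.
Balancing moments: T × 1.43 × 0.7705 = 853.9, giving T = 853.9 / 1.102 = 775 N.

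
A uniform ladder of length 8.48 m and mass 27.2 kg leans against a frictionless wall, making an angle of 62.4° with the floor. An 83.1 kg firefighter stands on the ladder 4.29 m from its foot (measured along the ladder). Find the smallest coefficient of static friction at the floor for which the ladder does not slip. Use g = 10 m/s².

μ_min ≈ 0.264

About the foot of the ladder:
Ladder weight 27.2×10 = 272 N acts at 4.24 m along the ladder; its horizontal arm is 4.24·cos62.4° = 1.964 m → τ = 534.2 N·m clockwise.
Firefighter: 83.1×10 = 831 N at 4.29 m → arm 1.988 m → τ = 1652 N·m clockwise.
Wall normal N acts horizontally at the top; its moment arm is the height L sinθ = 8.48·sin62.4° = 7.515 m, counterclockwise.
Balancing moments: N × 7.515 = 2186, giving N = 290.9 N.
ΣFx = 0 ⇒ f = N_wall = 290.9 N. ΣFy = 0 ⇒ N_floor = 1103 N.
μ_min = f / N_floor = 290.9 / 1103 = 0.264.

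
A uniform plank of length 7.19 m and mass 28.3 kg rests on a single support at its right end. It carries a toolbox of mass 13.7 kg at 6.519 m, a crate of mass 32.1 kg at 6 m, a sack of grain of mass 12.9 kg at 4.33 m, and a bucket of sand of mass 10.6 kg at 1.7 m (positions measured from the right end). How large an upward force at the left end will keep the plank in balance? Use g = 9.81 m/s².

F ≈ 624 N

Sum moments about the right end (the unknown pivot reaction has zero arm there).
Beam weight: 28.3 × 9.81 = 277.6 N down at 3.595 m → arm 3.595 m, τ = 277.6 × 3.595 = 998 N·m counterclockwise.
Toolbox: 13.7 × 9.81 = 134.4 N down at 6.519 m → arm 6.519 m, τ = 134.4 × 6.519 = 876.2 N·m counterclockwise.
Crate: 32.1 × 9.81 = 314.9 N down at 6 m → arm 6 m, τ = 314.9 × 6 = 1889 N·m counterclockwise.
Sack of grain: 12.9 × 9.81 = 126.5 N down at 4.33 m → arm 4.33 m, τ = 126.5 × 4.33 = 547.7 N·m counterclockwise.
Bucket of sand: 10.6 × 9.81 = 104 N down at 1.7 m → arm 1.7 m, τ = 104 × 1.7 = 176.8 N·m counterclockwise.
Net moment of the loads = 4488 N·m counterclockwise.
The upward force F acts at the left end, arm 7.19 m, giving F × 7.19 clockwise.
For rotational equilibrium, F × 7.19 = 4488, so F = 4488 / 7.19 = 624 N.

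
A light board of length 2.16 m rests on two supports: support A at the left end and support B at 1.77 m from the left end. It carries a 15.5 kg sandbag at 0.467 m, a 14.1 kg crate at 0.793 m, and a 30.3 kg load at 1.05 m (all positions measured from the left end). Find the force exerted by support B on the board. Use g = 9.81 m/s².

Take moments about support A.
Sandbag: 15.5 × 9.81 = 152.1 N down at 0.467 m → arm 0.467 m, τ = 152.1 × 0.467 = 71.03 N·m clockwise.
Crate: 14.1 × 9.81 = 138.3 N down at 0.793 m → arm 0.793 m, τ = 138.3 × 0.793 = 109.7 N·m clockwise.
Load: 30.3 × 9.81 = 297.2 N down at 1.05 m → arm 1.05 m, τ = 297.2 × 1.05 = 312.1 N·m clockwise.
Net load moment about support A = 492.8 N·m clockwise.
Reaction R at support B is upward at 1.77 m, arm 1.77 m → moment R × 1.77 counterclockwise.
Στ = 0 ⇒ R × 1.77 = 492.8 ⇒ R = 278 N.

R_B ≈ 278 N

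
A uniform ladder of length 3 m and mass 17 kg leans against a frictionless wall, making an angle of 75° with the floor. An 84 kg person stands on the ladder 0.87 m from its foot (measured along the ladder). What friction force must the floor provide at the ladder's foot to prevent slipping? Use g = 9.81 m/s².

Taking torques about the foot of the ladder:
Ladder weight 17×9.81 = 166.8 N acts at 1.5 m along the ladder; its horizontal arm is 1.5·cos75° = 0.3882 m → τ = 64.75 N·m clockwise.
Person: 84×9.81 = 824 N at 0.87 m → arm 0.2252 m → τ = 185.6 N·m clockwise.
Wall normal N acts horizontally at the top; its moment arm is the height L sinθ = 3·sin75° = 2.898 m, counterclockwise.
Στ = 0 ⇒ N × 2.898 = 250.3 ⇒ N = 86.4 N.
ΣFx = 0: friction at the foot balances the wall's push, so f = N_wall = 86.4 N.

f ≈ 86.4 N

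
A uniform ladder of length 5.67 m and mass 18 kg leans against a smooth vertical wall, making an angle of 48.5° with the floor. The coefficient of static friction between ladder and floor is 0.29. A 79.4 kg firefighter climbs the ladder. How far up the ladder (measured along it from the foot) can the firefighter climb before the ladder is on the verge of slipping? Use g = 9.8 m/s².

About the foot of the ladder:
Ladder weight 18×9.8 = 176.4 N acts at 2.835 m along the ladder; its horizontal arm is 2.835·cos48.5° = 1.879 m → τ = 331.5 N·m clockwise.
Firefighter weight 79.4×9.8 = 778.1 N at distance d → arm d·cos48.5° → τ = 778.1·d·0.6626 clockwise.
Wall normal N at the top has arm L sinθ = 4.247 m counterclockwise, so Στ = 0 gives N·4.247 = 331.5 + 515.6·d.
ΣFy = 0 ⇒ N_floor = 954.5 N, so the maximum friction is μ_s·N_floor = 0.29×954.5 = 276.8 N. ΣFx = 0 ⇒ N_wall = f, so at the slipping point N = 276.8 N.
Substituting: 276.8×4.247 = 331.5 + 515.6·d ⇒ d = (1176 − 331.5) / 515.6 = 1.64 m.

d ≈ 1.64 m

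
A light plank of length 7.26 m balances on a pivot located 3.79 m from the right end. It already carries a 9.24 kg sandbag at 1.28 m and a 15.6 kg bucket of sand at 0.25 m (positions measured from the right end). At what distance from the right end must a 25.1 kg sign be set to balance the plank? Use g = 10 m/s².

x ≈ 6.91 m from the right end

Sum moments about the pivot (at 3.79 m from the right end) (the support reaction has zero arm there).
Sandbag: 9.24 × 10 = 92.4 N down at 1.28 m → arm 2.51 m, τ = 92.4 × 2.51 = 231.9 N·m clockwise.
Bucket of sand: 15.6 × 10 = 156 N down at 0.25 m → arm 3.54 m, τ = 156 × 3.54 = 552.2 N·m clockwise.
Net moment of existing loads = 784.1 N·m clockwise.
The sign weighs 25.1 × 10 = 251 N and must supply an equal counterclockwise moment, so its lever arm about the pivot is 784.1 / 251 = 3.12 m.
That puts it at 3.79 + 3.12 = 6.91 m from the right end.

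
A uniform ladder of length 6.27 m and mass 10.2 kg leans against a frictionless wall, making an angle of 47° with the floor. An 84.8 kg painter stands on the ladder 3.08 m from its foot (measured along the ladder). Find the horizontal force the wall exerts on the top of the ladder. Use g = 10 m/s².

N_wall ≈ 436 N

Choose the foot of the ladder as the axis so the floor normal and friction both act there and drop out.
Ladder weight 10.2×10 = 102 N acts at 3.135 m along the ladder; its horizontal arm is 3.135·cos47° = 2.138 m → τ = 218.1 N·m clockwise.
Painter: 84.8×10 = 848 N at 3.08 m → arm 2.101 m → τ = 1782 N·m clockwise.
Wall normal N acts horizontally at the top; its moment arm is the height L sinθ = 6.27·sin47° = 4.586 m, counterclockwise.
Στ = 0 ⇒ N × 4.586 = 2000 ⇒ N = 436 N.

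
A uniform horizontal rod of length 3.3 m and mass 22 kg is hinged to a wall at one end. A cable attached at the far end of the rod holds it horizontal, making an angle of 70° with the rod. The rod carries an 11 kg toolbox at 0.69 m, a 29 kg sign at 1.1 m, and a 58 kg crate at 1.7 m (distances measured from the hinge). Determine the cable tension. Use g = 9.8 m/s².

Choose the hinge as the axis so the unknown hinge reaction has zero arm there.
Beam weight: 22 × 9.8 = 215.6 N down at 1.65 m → arm 1.65 m, τ = 215.6 × 1.65 = 355.7 N·m clockwise.
Toolbox: 11 × 9.8 = 107.8 N down at 0.69 m → arm 0.69 m, τ = 107.8 × 0.69 = 74.38 N·m clockwise.
Sign: 29 × 9.8 = 284.2 N down at 1.1 m → arm 1.1 m, τ = 284.2 × 1.1 = 312.6 N·m clockwise.
Crate: 58 × 9.8 = 568.4 N down at 1.7 m → arm 1.7 m, τ = 568.4 × 1.7 = 966.3 N·m clockwise.
Total clockwise load moment = 1709 N·m.
The cable tension T acts at 3.3 m; only its component perpendicular to the rod, T sinθ, produces torque. sin 70° = 0.9397.
Setting net torque to zero: T × 3.3 × 0.9397 = 1709 → T = 1709 / 3.101 = 551 N.

T ≈ 551 N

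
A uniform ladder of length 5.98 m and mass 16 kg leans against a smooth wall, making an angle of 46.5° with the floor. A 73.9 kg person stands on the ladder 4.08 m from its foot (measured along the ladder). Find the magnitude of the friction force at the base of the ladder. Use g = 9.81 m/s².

About the foot of the ladder:
Ladder weight 16×9.81 = 157 N acts at 2.99 m along the ladder; its horizontal arm is 2.99·cos46.5° = 2.058 m → τ = 323.1 N·m clockwise.
Person: 73.9×9.81 = 725 N at 4.08 m → arm 2.808 m → τ = 2036 N·m clockwise.
Wall normal N acts horizontally at the top; its moment arm is the height L sinθ = 5.98·sin46.5° = 4.338 m, counterclockwise.
Setting net torque to zero: N × 4.338 = 2359 → N = 544 N.
ΣFx = 0: friction at the foot balances the wall's push, so f = N_wall = 544 N.

f ≈ 544 N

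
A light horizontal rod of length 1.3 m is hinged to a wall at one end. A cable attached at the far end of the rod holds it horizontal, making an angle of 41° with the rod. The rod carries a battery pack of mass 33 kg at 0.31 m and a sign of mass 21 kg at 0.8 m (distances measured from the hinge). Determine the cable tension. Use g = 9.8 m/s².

Choose the hinge as the axis so the unknown hinge reaction has zero arm there.
Battery pack: 33 × 9.8 = 323.4 N down at 0.31 m → arm 0.31 m, τ = 323.4 × 0.31 = 100.3 N·m clockwise.
Sign: 21 × 9.8 = 205.8 N down at 0.8 m → arm 0.8 m, τ = 205.8 × 0.8 = 164.6 N·m clockwise.
Total clockwise load moment = 264.9 N·m.
The cable tension T acts at 1.3 m; only its component perpendicular to the rod, T sinθ, produces torque. sin 41° = 0.6561.
For rotational equilibrium, T × 1.3 × 0.6561 = 264.9, so T = 264.9 / 0.8529 = 311 N.

T ≈ 311 N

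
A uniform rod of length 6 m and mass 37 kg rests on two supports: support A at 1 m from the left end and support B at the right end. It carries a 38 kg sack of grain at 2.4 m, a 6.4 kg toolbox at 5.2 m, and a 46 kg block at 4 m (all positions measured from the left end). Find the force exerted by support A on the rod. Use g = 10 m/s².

About support B:
Beam weight: 37 × 10 = 370 N down at 3 m → arm 3 m, τ = 370 × 3 = 1110 N·m counterclockwise.
Sack of grain: 38 × 10 = 380 N down at 2.4 m → arm 3.6 m, τ = 380 × 3.6 = 1368 N·m counterclockwise.
Toolbox: 6.4 × 10 = 64 N down at 5.2 m → arm 0.8 m, τ = 64 × 0.8 = 51.2 N·m counterclockwise.
Block: 46 × 10 = 460 N down at 4 m → arm 2 m, τ = 460 × 2 = 920 N·m counterclockwise.
Net load moment about support B = 3449 N·m counterclockwise.
Reaction R at support A is upward at 1 m, arm 5 m → moment R × 5 clockwise.
Balancing moments: R × 5 = 3449, giving R = 690 N.

R_A ≈ 690 N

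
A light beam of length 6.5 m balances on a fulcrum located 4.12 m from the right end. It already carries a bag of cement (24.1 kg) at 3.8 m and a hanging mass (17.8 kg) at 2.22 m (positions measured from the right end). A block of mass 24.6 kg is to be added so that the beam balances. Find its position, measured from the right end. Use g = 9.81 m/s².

About the fulcrum (at 4.12 m from the right end):
Bag of cement: 24.1 × 9.81 = 236.4 N down at 3.8 m → arm 0.32 m, τ = 236.4 × 0.32 = 75.65 N·m clockwise.
Hanging mass: 17.8 × 9.81 = 174.6 N down at 2.22 m → arm 1.9 m, τ = 174.6 × 1.9 = 331.7 N·m clockwise.
Net moment of existing loads = 407.4 N·m clockwise.
The block weighs 24.6 × 9.81 = 241.3 N and must supply an equal counterclockwise moment, so its lever arm about the fulcrum is 407.4 / 241.3 = 1.69 m.
That puts it at 4.12 + 1.69 = 5.81 m from the right end.

x ≈ 5.81 m from the right end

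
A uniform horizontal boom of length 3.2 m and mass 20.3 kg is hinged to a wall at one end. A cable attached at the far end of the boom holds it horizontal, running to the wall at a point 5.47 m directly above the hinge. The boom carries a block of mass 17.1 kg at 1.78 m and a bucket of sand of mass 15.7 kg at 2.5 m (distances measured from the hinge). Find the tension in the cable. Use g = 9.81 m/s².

T ≈ 363 N

Sum moments about the hinge (the unknown hinge reaction has zero arm there).
Beam weight: 20.3 × 9.81 = 199.1 N down at 1.6 m → arm 1.6 m, τ = 199.1 × 1.6 = 318.6 N·m clockwise.
Block: 17.1 × 9.81 = 167.8 N down at 1.78 m → arm 1.78 m, τ = 167.8 × 1.78 = 298.7 N·m clockwise.
Bucket of sand: 15.7 × 9.81 = 154 N down at 2.5 m → arm 2.5 m, τ = 154 × 2.5 = 385 N·m clockwise.
Total clockwise load moment = 1002 N·m.
The cable tension T acts at 3.2 m; only its component perpendicular to the boom, T sinθ, produces torque. sinθ = h/√(h²+d²) = 5.47/√(5.47²+3.2²) = 0.8631.
Balancing moments: T × 3.2 × 0.8631 = 1002, giving T = 1002 / 2.762 = 363 N.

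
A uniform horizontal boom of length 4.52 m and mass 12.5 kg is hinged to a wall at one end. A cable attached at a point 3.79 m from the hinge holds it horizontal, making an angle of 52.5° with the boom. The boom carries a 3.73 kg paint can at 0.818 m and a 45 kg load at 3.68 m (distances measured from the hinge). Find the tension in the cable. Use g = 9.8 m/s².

T ≈ 642 N

Take moments about the hinge.
Beam weight: 12.5 × 9.8 = 122.5 N down at 2.26 m → arm 2.26 m, τ = 122.5 × 2.26 = 276.8 N·m clockwise.
Paint can: 3.73 × 9.8 = 36.55 N down at 0.818 m → arm 0.818 m, τ = 36.55 × 0.818 = 29.9 N·m clockwise.
Load: 45 × 9.8 = 441 N down at 3.68 m → arm 3.68 m, τ = 441 × 3.68 = 1623 N·m clockwise.
Total clockwise load moment = 1930 N·m.
The cable tension T acts at 3.79 m; only its component perpendicular to the boom, T sinθ, produces torque. sin 52.5° = 0.7934.
Setting net torque to zero: T × 3.79 × 0.7934 = 1930 → T = 1930 / 3.007 = 642 N.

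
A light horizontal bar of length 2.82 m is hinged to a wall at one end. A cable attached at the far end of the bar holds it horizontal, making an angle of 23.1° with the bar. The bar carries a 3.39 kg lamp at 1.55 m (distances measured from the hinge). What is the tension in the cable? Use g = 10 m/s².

T ≈ 47.5 N

Sum moments about the hinge (the unknown hinge reaction has zero arm there).
Lamp: 3.39 × 10 = 33.9 N down at 1.55 m → arm 1.55 m, τ = 33.9 × 1.55 = 52.55 N·m clockwise.
Total clockwise load moment = 52.55 N·m.
The cable tension T acts at 2.82 m; only its component perpendicular to the bar, T sinθ, produces torque. sin 23.1° = 0.3923.
For rotational equilibrium, T × 2.82 × 0.3923 = 52.55, so T = 52.55 / 1.106 = 47.5 N.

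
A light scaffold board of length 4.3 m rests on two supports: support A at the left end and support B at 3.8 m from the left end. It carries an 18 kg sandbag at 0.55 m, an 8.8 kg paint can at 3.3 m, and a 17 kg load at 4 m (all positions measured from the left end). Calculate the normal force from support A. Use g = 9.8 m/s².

Choose support B as the axis so its reaction then has zero moment arm.
Sandbag: 18 × 9.8 = 176.4 N down at 0.55 m → arm 3.25 m, τ = 176.4 × 3.25 = 573.3 N·m counterclockwise.
Paint can: 8.8 × 9.8 = 86.24 N down at 3.3 m → arm 0.5 m, τ = 86.24 × 0.5 = 43.12 N·m counterclockwise.
Load: 17 × 9.8 = 166.6 N down at 4 m → arm 0.2 m, τ = 166.6 × 0.2 = 33.32 N·m clockwise.
Net load moment about support B = 583.1 N·m counterclockwise.
Reaction R at support A is upward at 0 m, arm 3.8 m → moment R × 3.8 clockwise.
Στ = 0 ⇒ R × 3.8 = 583.1 ⇒ R = 153 N.

R_A ≈ 153 N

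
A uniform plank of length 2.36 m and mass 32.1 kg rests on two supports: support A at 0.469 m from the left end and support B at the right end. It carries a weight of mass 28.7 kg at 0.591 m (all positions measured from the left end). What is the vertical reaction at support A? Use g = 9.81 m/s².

Taking torques about support B:
Beam weight: 32.1 × 9.81 = 314.9 N down at 1.18 m → arm 1.18 m, τ = 314.9 × 1.18 = 371.6 N·m counterclockwise.
Weight: 28.7 × 9.81 = 281.5 N down at 0.591 m → arm 1.769 m, τ = 281.5 × 1.769 = 498 N·m counterclockwise.
Net load moment about support B = 869.6 N·m counterclockwise.
Reaction R at support A is upward at 0.469 m, arm 1.891 m → moment R × 1.891 clockwise.
Setting net torque to zero: R × 1.891 = 869.6 → R = 460 N.

R_A ≈ 460 N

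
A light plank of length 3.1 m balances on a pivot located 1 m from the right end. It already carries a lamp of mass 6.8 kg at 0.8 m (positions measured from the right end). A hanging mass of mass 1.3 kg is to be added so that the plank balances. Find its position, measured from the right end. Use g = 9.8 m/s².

Sum moments about the pivot (at 1 m from the right end) (the support reaction has zero arm there).
Lamp: 6.8 × 9.8 = 66.64 N down at 0.8 m → arm 0.2 m, τ = 66.64 × 0.2 = 13.33 N·m clockwise.
Net moment of existing loads = 13.33 N·m clockwise.
The hanging mass weighs 1.3 × 9.8 = 12.74 N and must supply an equal counterclockwise moment, so its lever arm about the pivot is 13.33 / 12.74 = 1.05 m.
That puts it at 1 + 1.05 = 2.05 m from the right end.

x ≈ 2.05 m from the right end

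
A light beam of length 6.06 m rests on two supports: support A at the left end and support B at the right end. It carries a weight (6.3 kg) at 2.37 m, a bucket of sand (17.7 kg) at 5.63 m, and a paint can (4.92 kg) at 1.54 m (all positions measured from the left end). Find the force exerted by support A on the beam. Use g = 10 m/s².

Sum moments about support B (its reaction then has zero moment arm).
Weight: 6.3 × 10 = 63 N down at 2.37 m → arm 3.69 m, τ = 63 × 3.69 = 232.5 N·m counterclockwise.
Bucket of sand: 17.7 × 10 = 177 N down at 5.63 m → arm 0.43 m, τ = 177 × 0.43 = 76.11 N·m counterclockwise.
Paint can: 4.92 × 10 = 49.2 N down at 1.54 m → arm 4.52 m, τ = 49.2 × 4.52 = 222.4 N·m counterclockwise.
Net load moment about support B = 531 N·m counterclockwise.
Reaction R at support A is upward at 0 m, arm 6.06 m → moment R × 6.06 clockwise.
Balancing moments: R × 6.06 = 531, giving R = 87.6 N.

R_A ≈ 87.6 N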